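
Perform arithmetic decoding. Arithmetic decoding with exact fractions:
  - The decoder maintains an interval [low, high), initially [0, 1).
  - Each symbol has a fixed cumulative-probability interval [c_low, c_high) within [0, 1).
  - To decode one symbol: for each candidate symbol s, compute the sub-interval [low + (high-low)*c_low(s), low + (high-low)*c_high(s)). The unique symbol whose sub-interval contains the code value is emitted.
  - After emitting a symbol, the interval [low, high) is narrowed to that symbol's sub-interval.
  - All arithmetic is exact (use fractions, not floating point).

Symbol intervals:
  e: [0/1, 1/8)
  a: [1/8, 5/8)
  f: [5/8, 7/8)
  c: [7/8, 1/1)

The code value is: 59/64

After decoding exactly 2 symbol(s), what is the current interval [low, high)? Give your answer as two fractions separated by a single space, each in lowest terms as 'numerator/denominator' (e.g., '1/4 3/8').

Answer: 57/64 61/64

Derivation:
Step 1: interval [0/1, 1/1), width = 1/1 - 0/1 = 1/1
  'e': [0/1 + 1/1*0/1, 0/1 + 1/1*1/8) = [0/1, 1/8)
  'a': [0/1 + 1/1*1/8, 0/1 + 1/1*5/8) = [1/8, 5/8)
  'f': [0/1 + 1/1*5/8, 0/1 + 1/1*7/8) = [5/8, 7/8)
  'c': [0/1 + 1/1*7/8, 0/1 + 1/1*1/1) = [7/8, 1/1) <- contains code 59/64
  emit 'c', narrow to [7/8, 1/1)
Step 2: interval [7/8, 1/1), width = 1/1 - 7/8 = 1/8
  'e': [7/8 + 1/8*0/1, 7/8 + 1/8*1/8) = [7/8, 57/64)
  'a': [7/8 + 1/8*1/8, 7/8 + 1/8*5/8) = [57/64, 61/64) <- contains code 59/64
  'f': [7/8 + 1/8*5/8, 7/8 + 1/8*7/8) = [61/64, 63/64)
  'c': [7/8 + 1/8*7/8, 7/8 + 1/8*1/1) = [63/64, 1/1)
  emit 'a', narrow to [57/64, 61/64)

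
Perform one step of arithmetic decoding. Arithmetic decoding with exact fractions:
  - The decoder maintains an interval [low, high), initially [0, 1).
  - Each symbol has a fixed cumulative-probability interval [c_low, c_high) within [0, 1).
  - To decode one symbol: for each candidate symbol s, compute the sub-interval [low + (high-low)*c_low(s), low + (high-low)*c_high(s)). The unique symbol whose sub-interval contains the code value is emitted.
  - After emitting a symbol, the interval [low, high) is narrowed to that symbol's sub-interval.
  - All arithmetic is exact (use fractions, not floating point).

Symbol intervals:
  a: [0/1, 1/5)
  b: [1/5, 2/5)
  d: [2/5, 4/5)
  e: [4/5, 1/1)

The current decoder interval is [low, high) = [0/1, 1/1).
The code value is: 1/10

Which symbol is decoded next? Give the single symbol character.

Answer: a

Derivation:
Interval width = high − low = 1/1 − 0/1 = 1/1
Scaled code = (code − low) / width = (1/10 − 0/1) / 1/1 = 1/10
  a: [0/1, 1/5) ← scaled code falls here ✓
  b: [1/5, 2/5) 
  d: [2/5, 4/5) 
  e: [4/5, 1/1) 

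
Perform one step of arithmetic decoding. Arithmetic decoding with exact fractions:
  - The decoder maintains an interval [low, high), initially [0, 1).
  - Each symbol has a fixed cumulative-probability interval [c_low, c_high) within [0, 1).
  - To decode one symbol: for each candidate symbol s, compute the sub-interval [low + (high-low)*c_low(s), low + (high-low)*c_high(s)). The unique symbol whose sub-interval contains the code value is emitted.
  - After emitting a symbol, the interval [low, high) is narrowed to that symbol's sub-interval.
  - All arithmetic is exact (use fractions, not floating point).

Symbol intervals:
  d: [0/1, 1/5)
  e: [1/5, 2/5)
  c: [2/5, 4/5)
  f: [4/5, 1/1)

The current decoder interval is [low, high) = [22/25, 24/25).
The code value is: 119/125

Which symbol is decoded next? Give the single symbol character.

Interval width = high − low = 24/25 − 22/25 = 2/25
Scaled code = (code − low) / width = (119/125 − 22/25) / 2/25 = 9/10
  d: [0/1, 1/5) 
  e: [1/5, 2/5) 
  c: [2/5, 4/5) 
  f: [4/5, 1/1) ← scaled code falls here ✓

Answer: f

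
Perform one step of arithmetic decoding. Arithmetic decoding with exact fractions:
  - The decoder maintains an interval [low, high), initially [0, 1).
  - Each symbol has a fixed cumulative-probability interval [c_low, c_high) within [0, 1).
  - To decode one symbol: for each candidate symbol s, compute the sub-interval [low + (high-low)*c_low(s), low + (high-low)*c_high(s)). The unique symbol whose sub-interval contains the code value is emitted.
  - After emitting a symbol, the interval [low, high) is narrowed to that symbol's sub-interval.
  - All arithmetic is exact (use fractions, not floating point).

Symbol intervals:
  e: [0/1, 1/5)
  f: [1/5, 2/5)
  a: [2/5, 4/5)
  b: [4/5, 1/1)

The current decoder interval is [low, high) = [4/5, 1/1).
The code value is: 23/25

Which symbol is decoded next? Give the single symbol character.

Answer: a

Derivation:
Interval width = high − low = 1/1 − 4/5 = 1/5
Scaled code = (code − low) / width = (23/25 − 4/5) / 1/5 = 3/5
  e: [0/1, 1/5) 
  f: [1/5, 2/5) 
  a: [2/5, 4/5) ← scaled code falls here ✓
  b: [4/5, 1/1) 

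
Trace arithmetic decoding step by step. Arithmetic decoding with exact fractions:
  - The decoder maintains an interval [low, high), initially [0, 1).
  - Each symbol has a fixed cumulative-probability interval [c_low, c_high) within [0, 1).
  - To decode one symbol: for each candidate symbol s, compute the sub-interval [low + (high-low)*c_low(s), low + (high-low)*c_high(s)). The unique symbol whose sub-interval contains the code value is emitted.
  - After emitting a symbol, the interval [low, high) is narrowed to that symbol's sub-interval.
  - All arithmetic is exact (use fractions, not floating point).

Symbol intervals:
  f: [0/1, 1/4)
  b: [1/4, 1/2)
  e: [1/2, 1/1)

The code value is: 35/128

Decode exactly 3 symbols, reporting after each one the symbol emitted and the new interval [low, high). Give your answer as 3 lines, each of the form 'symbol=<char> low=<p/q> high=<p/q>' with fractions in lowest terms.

Step 1: interval [0/1, 1/1), width = 1/1 - 0/1 = 1/1
  'f': [0/1 + 1/1*0/1, 0/1 + 1/1*1/4) = [0/1, 1/4)
  'b': [0/1 + 1/1*1/4, 0/1 + 1/1*1/2) = [1/4, 1/2) <- contains code 35/128
  'e': [0/1 + 1/1*1/2, 0/1 + 1/1*1/1) = [1/2, 1/1)
  emit 'b', narrow to [1/4, 1/2)
Step 2: interval [1/4, 1/2), width = 1/2 - 1/4 = 1/4
  'f': [1/4 + 1/4*0/1, 1/4 + 1/4*1/4) = [1/4, 5/16) <- contains code 35/128
  'b': [1/4 + 1/4*1/4, 1/4 + 1/4*1/2) = [5/16, 3/8)
  'e': [1/4 + 1/4*1/2, 1/4 + 1/4*1/1) = [3/8, 1/2)
  emit 'f', narrow to [1/4, 5/16)
Step 3: interval [1/4, 5/16), width = 5/16 - 1/4 = 1/16
  'f': [1/4 + 1/16*0/1, 1/4 + 1/16*1/4) = [1/4, 17/64)
  'b': [1/4 + 1/16*1/4, 1/4 + 1/16*1/2) = [17/64, 9/32) <- contains code 35/128
  'e': [1/4 + 1/16*1/2, 1/4 + 1/16*1/1) = [9/32, 5/16)
  emit 'b', narrow to [17/64, 9/32)

Answer: symbol=b low=1/4 high=1/2
symbol=f low=1/4 high=5/16
symbol=b low=17/64 high=9/32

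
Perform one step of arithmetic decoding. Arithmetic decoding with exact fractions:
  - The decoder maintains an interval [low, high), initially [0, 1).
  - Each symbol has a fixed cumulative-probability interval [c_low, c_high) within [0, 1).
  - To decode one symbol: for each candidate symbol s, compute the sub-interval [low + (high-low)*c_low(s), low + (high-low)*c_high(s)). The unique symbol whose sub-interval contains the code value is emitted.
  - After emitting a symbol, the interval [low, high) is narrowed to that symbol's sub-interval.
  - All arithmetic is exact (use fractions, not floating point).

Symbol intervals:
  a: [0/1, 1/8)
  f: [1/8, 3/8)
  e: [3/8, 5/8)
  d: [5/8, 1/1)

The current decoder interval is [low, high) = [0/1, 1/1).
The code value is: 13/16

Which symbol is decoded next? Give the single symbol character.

Answer: d

Derivation:
Interval width = high − low = 1/1 − 0/1 = 1/1
Scaled code = (code − low) / width = (13/16 − 0/1) / 1/1 = 13/16
  a: [0/1, 1/8) 
  f: [1/8, 3/8) 
  e: [3/8, 5/8) 
  d: [5/8, 1/1) ← scaled code falls here ✓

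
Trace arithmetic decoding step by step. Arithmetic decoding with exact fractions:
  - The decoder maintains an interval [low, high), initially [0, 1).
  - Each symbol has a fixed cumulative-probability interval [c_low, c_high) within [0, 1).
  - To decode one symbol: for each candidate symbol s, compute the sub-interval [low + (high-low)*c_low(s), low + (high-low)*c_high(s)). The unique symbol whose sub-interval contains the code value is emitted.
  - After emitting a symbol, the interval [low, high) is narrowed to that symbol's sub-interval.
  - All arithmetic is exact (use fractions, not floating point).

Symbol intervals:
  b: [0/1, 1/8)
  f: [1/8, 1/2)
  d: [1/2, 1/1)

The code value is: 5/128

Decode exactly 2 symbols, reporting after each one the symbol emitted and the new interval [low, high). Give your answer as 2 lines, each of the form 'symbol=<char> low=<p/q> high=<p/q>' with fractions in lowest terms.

Answer: symbol=b low=0/1 high=1/8
symbol=f low=1/64 high=1/16

Derivation:
Step 1: interval [0/1, 1/1), width = 1/1 - 0/1 = 1/1
  'b': [0/1 + 1/1*0/1, 0/1 + 1/1*1/8) = [0/1, 1/8) <- contains code 5/128
  'f': [0/1 + 1/1*1/8, 0/1 + 1/1*1/2) = [1/8, 1/2)
  'd': [0/1 + 1/1*1/2, 0/1 + 1/1*1/1) = [1/2, 1/1)
  emit 'b', narrow to [0/1, 1/8)
Step 2: interval [0/1, 1/8), width = 1/8 - 0/1 = 1/8
  'b': [0/1 + 1/8*0/1, 0/1 + 1/8*1/8) = [0/1, 1/64)
  'f': [0/1 + 1/8*1/8, 0/1 + 1/8*1/2) = [1/64, 1/16) <- contains code 5/128
  'd': [0/1 + 1/8*1/2, 0/1 + 1/8*1/1) = [1/16, 1/8)
  emit 'f', narrow to [1/64, 1/16)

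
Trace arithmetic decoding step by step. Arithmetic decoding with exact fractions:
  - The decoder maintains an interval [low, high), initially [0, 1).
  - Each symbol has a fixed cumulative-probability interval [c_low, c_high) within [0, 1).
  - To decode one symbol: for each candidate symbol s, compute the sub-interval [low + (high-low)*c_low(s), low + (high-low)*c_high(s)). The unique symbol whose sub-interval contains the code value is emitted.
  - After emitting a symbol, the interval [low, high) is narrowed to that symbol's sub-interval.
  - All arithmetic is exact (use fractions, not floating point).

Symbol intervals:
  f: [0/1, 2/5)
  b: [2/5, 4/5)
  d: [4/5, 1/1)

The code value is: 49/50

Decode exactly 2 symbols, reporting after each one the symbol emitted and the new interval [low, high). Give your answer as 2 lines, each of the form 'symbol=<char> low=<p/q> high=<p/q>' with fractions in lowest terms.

Answer: symbol=d low=4/5 high=1/1
symbol=d low=24/25 high=1/1

Derivation:
Step 1: interval [0/1, 1/1), width = 1/1 - 0/1 = 1/1
  'f': [0/1 + 1/1*0/1, 0/1 + 1/1*2/5) = [0/1, 2/5)
  'b': [0/1 + 1/1*2/5, 0/1 + 1/1*4/5) = [2/5, 4/5)
  'd': [0/1 + 1/1*4/5, 0/1 + 1/1*1/1) = [4/5, 1/1) <- contains code 49/50
  emit 'd', narrow to [4/5, 1/1)
Step 2: interval [4/5, 1/1), width = 1/1 - 4/5 = 1/5
  'f': [4/5 + 1/5*0/1, 4/5 + 1/5*2/5) = [4/5, 22/25)
  'b': [4/5 + 1/5*2/5, 4/5 + 1/5*4/5) = [22/25, 24/25)
  'd': [4/5 + 1/5*4/5, 4/5 + 1/5*1/1) = [24/25, 1/1) <- contains code 49/50
  emit 'd', narrow to [24/25, 1/1)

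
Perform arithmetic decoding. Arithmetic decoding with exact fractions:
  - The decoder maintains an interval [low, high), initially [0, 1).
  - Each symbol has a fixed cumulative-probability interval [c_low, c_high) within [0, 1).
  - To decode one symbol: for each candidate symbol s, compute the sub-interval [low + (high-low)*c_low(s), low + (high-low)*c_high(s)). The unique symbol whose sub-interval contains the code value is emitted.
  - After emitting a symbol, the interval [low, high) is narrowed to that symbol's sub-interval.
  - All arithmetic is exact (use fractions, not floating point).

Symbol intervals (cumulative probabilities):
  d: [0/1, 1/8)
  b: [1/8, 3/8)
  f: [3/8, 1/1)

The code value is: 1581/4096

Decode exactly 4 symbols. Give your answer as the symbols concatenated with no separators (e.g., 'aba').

Answer: fdbd

Derivation:
Step 1: interval [0/1, 1/1), width = 1/1 - 0/1 = 1/1
  'd': [0/1 + 1/1*0/1, 0/1 + 1/1*1/8) = [0/1, 1/8)
  'b': [0/1 + 1/1*1/8, 0/1 + 1/1*3/8) = [1/8, 3/8)
  'f': [0/1 + 1/1*3/8, 0/1 + 1/1*1/1) = [3/8, 1/1) <- contains code 1581/4096
  emit 'f', narrow to [3/8, 1/1)
Step 2: interval [3/8, 1/1), width = 1/1 - 3/8 = 5/8
  'd': [3/8 + 5/8*0/1, 3/8 + 5/8*1/8) = [3/8, 29/64) <- contains code 1581/4096
  'b': [3/8 + 5/8*1/8, 3/8 + 5/8*3/8) = [29/64, 39/64)
  'f': [3/8 + 5/8*3/8, 3/8 + 5/8*1/1) = [39/64, 1/1)
  emit 'd', narrow to [3/8, 29/64)
Step 3: interval [3/8, 29/64), width = 29/64 - 3/8 = 5/64
  'd': [3/8 + 5/64*0/1, 3/8 + 5/64*1/8) = [3/8, 197/512)
  'b': [3/8 + 5/64*1/8, 3/8 + 5/64*3/8) = [197/512, 207/512) <- contains code 1581/4096
  'f': [3/8 + 5/64*3/8, 3/8 + 5/64*1/1) = [207/512, 29/64)
  emit 'b', narrow to [197/512, 207/512)
Step 4: interval [197/512, 207/512), width = 207/512 - 197/512 = 5/256
  'd': [197/512 + 5/256*0/1, 197/512 + 5/256*1/8) = [197/512, 793/2048) <- contains code 1581/4096
  'b': [197/512 + 5/256*1/8, 197/512 + 5/256*3/8) = [793/2048, 803/2048)
  'f': [197/512 + 5/256*3/8, 197/512 + 5/256*1/1) = [803/2048, 207/512)
  emit 'd', narrow to [197/512, 793/2048)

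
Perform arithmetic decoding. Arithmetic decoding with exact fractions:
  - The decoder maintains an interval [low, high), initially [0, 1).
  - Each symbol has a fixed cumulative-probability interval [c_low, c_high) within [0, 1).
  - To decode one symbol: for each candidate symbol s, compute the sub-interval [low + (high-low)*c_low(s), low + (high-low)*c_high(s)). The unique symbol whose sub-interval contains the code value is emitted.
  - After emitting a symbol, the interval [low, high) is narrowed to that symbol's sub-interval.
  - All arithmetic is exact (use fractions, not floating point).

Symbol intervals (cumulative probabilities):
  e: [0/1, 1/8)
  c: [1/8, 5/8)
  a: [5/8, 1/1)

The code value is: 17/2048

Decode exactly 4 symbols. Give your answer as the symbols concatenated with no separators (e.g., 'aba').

Step 1: interval [0/1, 1/1), width = 1/1 - 0/1 = 1/1
  'e': [0/1 + 1/1*0/1, 0/1 + 1/1*1/8) = [0/1, 1/8) <- contains code 17/2048
  'c': [0/1 + 1/1*1/8, 0/1 + 1/1*5/8) = [1/8, 5/8)
  'a': [0/1 + 1/1*5/8, 0/1 + 1/1*1/1) = [5/8, 1/1)
  emit 'e', narrow to [0/1, 1/8)
Step 2: interval [0/1, 1/8), width = 1/8 - 0/1 = 1/8
  'e': [0/1 + 1/8*0/1, 0/1 + 1/8*1/8) = [0/1, 1/64) <- contains code 17/2048
  'c': [0/1 + 1/8*1/8, 0/1 + 1/8*5/8) = [1/64, 5/64)
  'a': [0/1 + 1/8*5/8, 0/1 + 1/8*1/1) = [5/64, 1/8)
  emit 'e', narrow to [0/1, 1/64)
Step 3: interval [0/1, 1/64), width = 1/64 - 0/1 = 1/64
  'e': [0/1 + 1/64*0/1, 0/1 + 1/64*1/8) = [0/1, 1/512)
  'c': [0/1 + 1/64*1/8, 0/1 + 1/64*5/8) = [1/512, 5/512) <- contains code 17/2048
  'a': [0/1 + 1/64*5/8, 0/1 + 1/64*1/1) = [5/512, 1/64)
  emit 'c', narrow to [1/512, 5/512)
Step 4: interval [1/512, 5/512), width = 5/512 - 1/512 = 1/128
  'e': [1/512 + 1/128*0/1, 1/512 + 1/128*1/8) = [1/512, 3/1024)
  'c': [1/512 + 1/128*1/8, 1/512 + 1/128*5/8) = [3/1024, 7/1024)
  'a': [1/512 + 1/128*5/8, 1/512 + 1/128*1/1) = [7/1024, 5/512) <- contains code 17/2048
  emit 'a', narrow to [7/1024, 5/512)

Answer: eeca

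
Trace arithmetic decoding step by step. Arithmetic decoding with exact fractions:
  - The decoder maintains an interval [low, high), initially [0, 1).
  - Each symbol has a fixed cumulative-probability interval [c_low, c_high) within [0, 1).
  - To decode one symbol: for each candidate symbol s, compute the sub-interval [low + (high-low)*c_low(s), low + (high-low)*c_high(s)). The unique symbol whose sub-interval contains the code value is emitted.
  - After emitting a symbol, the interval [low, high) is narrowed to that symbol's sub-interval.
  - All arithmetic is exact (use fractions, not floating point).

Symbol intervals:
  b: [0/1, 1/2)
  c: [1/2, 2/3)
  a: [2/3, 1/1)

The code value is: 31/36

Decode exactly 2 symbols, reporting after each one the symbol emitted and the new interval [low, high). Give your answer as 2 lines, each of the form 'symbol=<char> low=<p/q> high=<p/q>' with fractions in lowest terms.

Step 1: interval [0/1, 1/1), width = 1/1 - 0/1 = 1/1
  'b': [0/1 + 1/1*0/1, 0/1 + 1/1*1/2) = [0/1, 1/2)
  'c': [0/1 + 1/1*1/2, 0/1 + 1/1*2/3) = [1/2, 2/3)
  'a': [0/1 + 1/1*2/3, 0/1 + 1/1*1/1) = [2/3, 1/1) <- contains code 31/36
  emit 'a', narrow to [2/3, 1/1)
Step 2: interval [2/3, 1/1), width = 1/1 - 2/3 = 1/3
  'b': [2/3 + 1/3*0/1, 2/3 + 1/3*1/2) = [2/3, 5/6)
  'c': [2/3 + 1/3*1/2, 2/3 + 1/3*2/3) = [5/6, 8/9) <- contains code 31/36
  'a': [2/3 + 1/3*2/3, 2/3 + 1/3*1/1) = [8/9, 1/1)
  emit 'c', narrow to [5/6, 8/9)

Answer: symbol=a low=2/3 high=1/1
symbol=c low=5/6 high=8/9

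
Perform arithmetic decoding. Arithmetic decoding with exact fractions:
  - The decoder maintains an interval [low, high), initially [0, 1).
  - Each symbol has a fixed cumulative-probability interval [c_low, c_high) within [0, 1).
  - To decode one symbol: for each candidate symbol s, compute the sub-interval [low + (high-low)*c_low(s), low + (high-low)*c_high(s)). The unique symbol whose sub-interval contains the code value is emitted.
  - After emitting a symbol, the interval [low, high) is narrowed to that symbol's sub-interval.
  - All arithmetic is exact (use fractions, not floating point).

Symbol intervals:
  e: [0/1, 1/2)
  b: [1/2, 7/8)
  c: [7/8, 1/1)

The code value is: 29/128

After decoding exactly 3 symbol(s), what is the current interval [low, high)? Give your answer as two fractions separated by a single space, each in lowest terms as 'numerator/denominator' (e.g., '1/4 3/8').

Answer: 7/32 1/4

Derivation:
Step 1: interval [0/1, 1/1), width = 1/1 - 0/1 = 1/1
  'e': [0/1 + 1/1*0/1, 0/1 + 1/1*1/2) = [0/1, 1/2) <- contains code 29/128
  'b': [0/1 + 1/1*1/2, 0/1 + 1/1*7/8) = [1/2, 7/8)
  'c': [0/1 + 1/1*7/8, 0/1 + 1/1*1/1) = [7/8, 1/1)
  emit 'e', narrow to [0/1, 1/2)
Step 2: interval [0/1, 1/2), width = 1/2 - 0/1 = 1/2
  'e': [0/1 + 1/2*0/1, 0/1 + 1/2*1/2) = [0/1, 1/4) <- contains code 29/128
  'b': [0/1 + 1/2*1/2, 0/1 + 1/2*7/8) = [1/4, 7/16)
  'c': [0/1 + 1/2*7/8, 0/1 + 1/2*1/1) = [7/16, 1/2)
  emit 'e', narrow to [0/1, 1/4)
Step 3: interval [0/1, 1/4), width = 1/4 - 0/1 = 1/4
  'e': [0/1 + 1/4*0/1, 0/1 + 1/4*1/2) = [0/1, 1/8)
  'b': [0/1 + 1/4*1/2, 0/1 + 1/4*7/8) = [1/8, 7/32)
  'c': [0/1 + 1/4*7/8, 0/1 + 1/4*1/1) = [7/32, 1/4) <- contains code 29/128
  emit 'c', narrow to [7/32, 1/4)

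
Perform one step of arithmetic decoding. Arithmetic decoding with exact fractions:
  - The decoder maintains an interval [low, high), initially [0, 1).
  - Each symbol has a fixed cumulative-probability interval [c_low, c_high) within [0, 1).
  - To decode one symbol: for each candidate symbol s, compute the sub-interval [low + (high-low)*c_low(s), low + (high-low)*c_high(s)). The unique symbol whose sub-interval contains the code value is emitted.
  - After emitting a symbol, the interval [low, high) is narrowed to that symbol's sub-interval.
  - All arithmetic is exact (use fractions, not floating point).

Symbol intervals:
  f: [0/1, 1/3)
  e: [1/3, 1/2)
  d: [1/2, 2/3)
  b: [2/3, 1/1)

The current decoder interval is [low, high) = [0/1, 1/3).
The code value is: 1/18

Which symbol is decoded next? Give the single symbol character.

Answer: f

Derivation:
Interval width = high − low = 1/3 − 0/1 = 1/3
Scaled code = (code − low) / width = (1/18 − 0/1) / 1/3 = 1/6
  f: [0/1, 1/3) ← scaled code falls here ✓
  e: [1/3, 1/2) 
  d: [1/2, 2/3) 
  b: [2/3, 1/1) 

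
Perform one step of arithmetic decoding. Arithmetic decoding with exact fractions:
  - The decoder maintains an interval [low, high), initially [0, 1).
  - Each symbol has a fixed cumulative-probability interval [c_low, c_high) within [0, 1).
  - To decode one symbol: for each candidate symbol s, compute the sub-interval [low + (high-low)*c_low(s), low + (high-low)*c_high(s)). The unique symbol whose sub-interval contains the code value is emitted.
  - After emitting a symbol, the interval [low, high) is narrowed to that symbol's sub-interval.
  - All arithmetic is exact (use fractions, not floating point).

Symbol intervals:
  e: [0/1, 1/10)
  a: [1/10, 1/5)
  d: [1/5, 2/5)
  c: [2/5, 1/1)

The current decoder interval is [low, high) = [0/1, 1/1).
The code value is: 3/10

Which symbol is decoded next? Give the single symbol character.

Answer: d

Derivation:
Interval width = high − low = 1/1 − 0/1 = 1/1
Scaled code = (code − low) / width = (3/10 − 0/1) / 1/1 = 3/10
  e: [0/1, 1/10) 
  a: [1/10, 1/5) 
  d: [1/5, 2/5) ← scaled code falls here ✓
  c: [2/5, 1/1) 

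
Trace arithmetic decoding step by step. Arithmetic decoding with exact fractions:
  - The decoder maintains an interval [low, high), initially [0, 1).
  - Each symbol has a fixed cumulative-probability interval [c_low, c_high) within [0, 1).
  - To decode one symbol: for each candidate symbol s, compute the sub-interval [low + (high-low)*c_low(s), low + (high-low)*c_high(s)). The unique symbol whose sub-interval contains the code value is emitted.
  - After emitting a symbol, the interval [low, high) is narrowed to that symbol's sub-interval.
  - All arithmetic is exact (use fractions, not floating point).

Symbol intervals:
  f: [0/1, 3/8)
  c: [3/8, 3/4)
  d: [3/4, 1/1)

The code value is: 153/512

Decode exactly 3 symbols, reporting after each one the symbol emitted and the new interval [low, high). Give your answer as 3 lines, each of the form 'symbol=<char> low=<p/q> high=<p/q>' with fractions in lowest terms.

Step 1: interval [0/1, 1/1), width = 1/1 - 0/1 = 1/1
  'f': [0/1 + 1/1*0/1, 0/1 + 1/1*3/8) = [0/1, 3/8) <- contains code 153/512
  'c': [0/1 + 1/1*3/8, 0/1 + 1/1*3/4) = [3/8, 3/4)
  'd': [0/1 + 1/1*3/4, 0/1 + 1/1*1/1) = [3/4, 1/1)
  emit 'f', narrow to [0/1, 3/8)
Step 2: interval [0/1, 3/8), width = 3/8 - 0/1 = 3/8
  'f': [0/1 + 3/8*0/1, 0/1 + 3/8*3/8) = [0/1, 9/64)
  'c': [0/1 + 3/8*3/8, 0/1 + 3/8*3/4) = [9/64, 9/32)
  'd': [0/1 + 3/8*3/4, 0/1 + 3/8*1/1) = [9/32, 3/8) <- contains code 153/512
  emit 'd', narrow to [9/32, 3/8)
Step 3: interval [9/32, 3/8), width = 3/8 - 9/32 = 3/32
  'f': [9/32 + 3/32*0/1, 9/32 + 3/32*3/8) = [9/32, 81/256) <- contains code 153/512
  'c': [9/32 + 3/32*3/8, 9/32 + 3/32*3/4) = [81/256, 45/128)
  'd': [9/32 + 3/32*3/4, 9/32 + 3/32*1/1) = [45/128, 3/8)
  emit 'f', narrow to [9/32, 81/256)

Answer: symbol=f low=0/1 high=3/8
symbol=d low=9/32 high=3/8
symbol=f low=9/32 high=81/256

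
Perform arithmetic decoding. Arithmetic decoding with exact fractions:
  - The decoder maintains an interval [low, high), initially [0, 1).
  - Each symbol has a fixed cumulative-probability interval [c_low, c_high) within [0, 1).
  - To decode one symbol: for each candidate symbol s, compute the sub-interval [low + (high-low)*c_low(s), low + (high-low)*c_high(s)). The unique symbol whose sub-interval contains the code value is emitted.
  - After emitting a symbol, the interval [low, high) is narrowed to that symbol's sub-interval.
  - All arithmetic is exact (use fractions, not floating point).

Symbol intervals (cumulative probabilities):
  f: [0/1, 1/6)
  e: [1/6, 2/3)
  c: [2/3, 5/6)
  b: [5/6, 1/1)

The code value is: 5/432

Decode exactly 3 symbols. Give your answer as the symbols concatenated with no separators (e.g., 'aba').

Step 1: interval [0/1, 1/1), width = 1/1 - 0/1 = 1/1
  'f': [0/1 + 1/1*0/1, 0/1 + 1/1*1/6) = [0/1, 1/6) <- contains code 5/432
  'e': [0/1 + 1/1*1/6, 0/1 + 1/1*2/3) = [1/6, 2/3)
  'c': [0/1 + 1/1*2/3, 0/1 + 1/1*5/6) = [2/3, 5/6)
  'b': [0/1 + 1/1*5/6, 0/1 + 1/1*1/1) = [5/6, 1/1)
  emit 'f', narrow to [0/1, 1/6)
Step 2: interval [0/1, 1/6), width = 1/6 - 0/1 = 1/6
  'f': [0/1 + 1/6*0/1, 0/1 + 1/6*1/6) = [0/1, 1/36) <- contains code 5/432
  'e': [0/1 + 1/6*1/6, 0/1 + 1/6*2/3) = [1/36, 1/9)
  'c': [0/1 + 1/6*2/3, 0/1 + 1/6*5/6) = [1/9, 5/36)
  'b': [0/1 + 1/6*5/6, 0/1 + 1/6*1/1) = [5/36, 1/6)
  emit 'f', narrow to [0/1, 1/36)
Step 3: interval [0/1, 1/36), width = 1/36 - 0/1 = 1/36
  'f': [0/1 + 1/36*0/1, 0/1 + 1/36*1/6) = [0/1, 1/216)
  'e': [0/1 + 1/36*1/6, 0/1 + 1/36*2/3) = [1/216, 1/54) <- contains code 5/432
  'c': [0/1 + 1/36*2/3, 0/1 + 1/36*5/6) = [1/54, 5/216)
  'b': [0/1 + 1/36*5/6, 0/1 + 1/36*1/1) = [5/216, 1/36)
  emit 'e', narrow to [1/216, 1/54)

Answer: ffe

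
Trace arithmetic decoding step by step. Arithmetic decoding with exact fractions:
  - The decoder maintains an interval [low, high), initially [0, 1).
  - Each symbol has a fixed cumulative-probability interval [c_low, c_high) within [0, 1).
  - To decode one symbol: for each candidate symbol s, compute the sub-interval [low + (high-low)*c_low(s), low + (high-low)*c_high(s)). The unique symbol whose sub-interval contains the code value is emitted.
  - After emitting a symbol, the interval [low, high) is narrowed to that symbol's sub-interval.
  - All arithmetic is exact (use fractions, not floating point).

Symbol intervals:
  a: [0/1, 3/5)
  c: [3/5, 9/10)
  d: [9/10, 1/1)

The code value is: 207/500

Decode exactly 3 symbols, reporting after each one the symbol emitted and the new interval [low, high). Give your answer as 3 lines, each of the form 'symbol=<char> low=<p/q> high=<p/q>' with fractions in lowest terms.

Answer: symbol=a low=0/1 high=3/5
symbol=c low=9/25 high=27/50
symbol=a low=9/25 high=117/250

Derivation:
Step 1: interval [0/1, 1/1), width = 1/1 - 0/1 = 1/1
  'a': [0/1 + 1/1*0/1, 0/1 + 1/1*3/5) = [0/1, 3/5) <- contains code 207/500
  'c': [0/1 + 1/1*3/5, 0/1 + 1/1*9/10) = [3/5, 9/10)
  'd': [0/1 + 1/1*9/10, 0/1 + 1/1*1/1) = [9/10, 1/1)
  emit 'a', narrow to [0/1, 3/5)
Step 2: interval [0/1, 3/5), width = 3/5 - 0/1 = 3/5
  'a': [0/1 + 3/5*0/1, 0/1 + 3/5*3/5) = [0/1, 9/25)
  'c': [0/1 + 3/5*3/5, 0/1 + 3/5*9/10) = [9/25, 27/50) <- contains code 207/500
  'd': [0/1 + 3/5*9/10, 0/1 + 3/5*1/1) = [27/50, 3/5)
  emit 'c', narrow to [9/25, 27/50)
Step 3: interval [9/25, 27/50), width = 27/50 - 9/25 = 9/50
  'a': [9/25 + 9/50*0/1, 9/25 + 9/50*3/5) = [9/25, 117/250) <- contains code 207/500
  'c': [9/25 + 9/50*3/5, 9/25 + 9/50*9/10) = [117/250, 261/500)
  'd': [9/25 + 9/50*9/10, 9/25 + 9/50*1/1) = [261/500, 27/50)
  emit 'a', narrow to [9/25, 117/250)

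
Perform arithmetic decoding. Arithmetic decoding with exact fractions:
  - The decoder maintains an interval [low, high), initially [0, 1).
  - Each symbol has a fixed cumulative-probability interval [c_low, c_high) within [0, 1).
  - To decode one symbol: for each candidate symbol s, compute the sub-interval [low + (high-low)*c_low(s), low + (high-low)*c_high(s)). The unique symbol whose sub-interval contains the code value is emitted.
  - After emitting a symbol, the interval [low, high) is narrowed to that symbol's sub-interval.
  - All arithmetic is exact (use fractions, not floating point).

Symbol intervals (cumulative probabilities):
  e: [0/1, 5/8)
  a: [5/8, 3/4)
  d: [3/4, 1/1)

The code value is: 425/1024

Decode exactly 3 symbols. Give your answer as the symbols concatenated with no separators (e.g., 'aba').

Answer: eae

Derivation:
Step 1: interval [0/1, 1/1), width = 1/1 - 0/1 = 1/1
  'e': [0/1 + 1/1*0/1, 0/1 + 1/1*5/8) = [0/1, 5/8) <- contains code 425/1024
  'a': [0/1 + 1/1*5/8, 0/1 + 1/1*3/4) = [5/8, 3/4)
  'd': [0/1 + 1/1*3/4, 0/1 + 1/1*1/1) = [3/4, 1/1)
  emit 'e', narrow to [0/1, 5/8)
Step 2: interval [0/1, 5/8), width = 5/8 - 0/1 = 5/8
  'e': [0/1 + 5/8*0/1, 0/1 + 5/8*5/8) = [0/1, 25/64)
  'a': [0/1 + 5/8*5/8, 0/1 + 5/8*3/4) = [25/64, 15/32) <- contains code 425/1024
  'd': [0/1 + 5/8*3/4, 0/1 + 5/8*1/1) = [15/32, 5/8)
  emit 'a', narrow to [25/64, 15/32)
Step 3: interval [25/64, 15/32), width = 15/32 - 25/64 = 5/64
  'e': [25/64 + 5/64*0/1, 25/64 + 5/64*5/8) = [25/64, 225/512) <- contains code 425/1024
  'a': [25/64 + 5/64*5/8, 25/64 + 5/64*3/4) = [225/512, 115/256)
  'd': [25/64 + 5/64*3/4, 25/64 + 5/64*1/1) = [115/256, 15/32)
  emit 'e', narrow to [25/64, 225/512)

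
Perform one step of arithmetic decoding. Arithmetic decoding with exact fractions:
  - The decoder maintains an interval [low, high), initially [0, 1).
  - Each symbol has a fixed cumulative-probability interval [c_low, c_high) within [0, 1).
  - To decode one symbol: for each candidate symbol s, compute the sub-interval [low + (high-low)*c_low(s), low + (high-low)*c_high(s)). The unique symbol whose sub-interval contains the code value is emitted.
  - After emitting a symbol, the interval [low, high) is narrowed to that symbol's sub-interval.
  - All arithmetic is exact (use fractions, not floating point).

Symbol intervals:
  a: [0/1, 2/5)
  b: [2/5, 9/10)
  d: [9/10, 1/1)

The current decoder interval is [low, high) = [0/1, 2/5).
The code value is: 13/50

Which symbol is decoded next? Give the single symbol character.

Interval width = high − low = 2/5 − 0/1 = 2/5
Scaled code = (code − low) / width = (13/50 − 0/1) / 2/5 = 13/20
  a: [0/1, 2/5) 
  b: [2/5, 9/10) ← scaled code falls here ✓
  d: [9/10, 1/1) 

Answer: b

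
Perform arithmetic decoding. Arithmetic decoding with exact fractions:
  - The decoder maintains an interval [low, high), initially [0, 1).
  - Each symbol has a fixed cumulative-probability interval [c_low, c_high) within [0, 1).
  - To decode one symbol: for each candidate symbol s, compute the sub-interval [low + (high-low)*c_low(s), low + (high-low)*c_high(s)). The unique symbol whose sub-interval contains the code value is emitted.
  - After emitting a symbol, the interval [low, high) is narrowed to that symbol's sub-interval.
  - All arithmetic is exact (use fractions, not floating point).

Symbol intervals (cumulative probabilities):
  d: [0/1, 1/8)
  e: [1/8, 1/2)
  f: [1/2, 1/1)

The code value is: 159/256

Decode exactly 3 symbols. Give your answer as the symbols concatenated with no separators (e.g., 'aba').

Answer: fee

Derivation:
Step 1: interval [0/1, 1/1), width = 1/1 - 0/1 = 1/1
  'd': [0/1 + 1/1*0/1, 0/1 + 1/1*1/8) = [0/1, 1/8)
  'e': [0/1 + 1/1*1/8, 0/1 + 1/1*1/2) = [1/8, 1/2)
  'f': [0/1 + 1/1*1/2, 0/1 + 1/1*1/1) = [1/2, 1/1) <- contains code 159/256
  emit 'f', narrow to [1/2, 1/1)
Step 2: interval [1/2, 1/1), width = 1/1 - 1/2 = 1/2
  'd': [1/2 + 1/2*0/1, 1/2 + 1/2*1/8) = [1/2, 9/16)
  'e': [1/2 + 1/2*1/8, 1/2 + 1/2*1/2) = [9/16, 3/4) <- contains code 159/256
  'f': [1/2 + 1/2*1/2, 1/2 + 1/2*1/1) = [3/4, 1/1)
  emit 'e', narrow to [9/16, 3/4)
Step 3: interval [9/16, 3/4), width = 3/4 - 9/16 = 3/16
  'd': [9/16 + 3/16*0/1, 9/16 + 3/16*1/8) = [9/16, 75/128)
  'e': [9/16 + 3/16*1/8, 9/16 + 3/16*1/2) = [75/128, 21/32) <- contains code 159/256
  'f': [9/16 + 3/16*1/2, 9/16 + 3/16*1/1) = [21/32, 3/4)
  emit 'e', narrow to [75/128, 21/32)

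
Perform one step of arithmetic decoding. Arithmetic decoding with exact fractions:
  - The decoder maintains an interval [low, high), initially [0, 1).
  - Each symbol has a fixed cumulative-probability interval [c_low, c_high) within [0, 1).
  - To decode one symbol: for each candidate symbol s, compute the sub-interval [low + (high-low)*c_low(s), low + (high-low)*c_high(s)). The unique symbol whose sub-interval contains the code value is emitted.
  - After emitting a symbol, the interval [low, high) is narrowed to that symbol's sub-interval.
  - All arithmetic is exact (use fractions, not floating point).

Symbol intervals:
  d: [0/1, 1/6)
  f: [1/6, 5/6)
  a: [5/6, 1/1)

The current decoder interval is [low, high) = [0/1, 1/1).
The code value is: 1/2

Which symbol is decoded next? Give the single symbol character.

Interval width = high − low = 1/1 − 0/1 = 1/1
Scaled code = (code − low) / width = (1/2 − 0/1) / 1/1 = 1/2
  d: [0/1, 1/6) 
  f: [1/6, 5/6) ← scaled code falls here ✓
  a: [5/6, 1/1) 

Answer: f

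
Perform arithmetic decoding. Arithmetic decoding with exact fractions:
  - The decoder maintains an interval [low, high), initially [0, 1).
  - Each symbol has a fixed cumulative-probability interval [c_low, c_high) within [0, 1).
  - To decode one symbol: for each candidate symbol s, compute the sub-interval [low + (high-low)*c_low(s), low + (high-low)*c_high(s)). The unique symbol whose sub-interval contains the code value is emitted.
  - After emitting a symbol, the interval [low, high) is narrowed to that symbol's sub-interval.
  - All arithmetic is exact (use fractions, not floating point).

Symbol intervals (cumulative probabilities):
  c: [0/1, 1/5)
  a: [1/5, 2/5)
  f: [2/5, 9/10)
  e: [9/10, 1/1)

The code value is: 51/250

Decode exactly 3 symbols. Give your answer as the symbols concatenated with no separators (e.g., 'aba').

Step 1: interval [0/1, 1/1), width = 1/1 - 0/1 = 1/1
  'c': [0/1 + 1/1*0/1, 0/1 + 1/1*1/5) = [0/1, 1/5)
  'a': [0/1 + 1/1*1/5, 0/1 + 1/1*2/5) = [1/5, 2/5) <- contains code 51/250
  'f': [0/1 + 1/1*2/5, 0/1 + 1/1*9/10) = [2/5, 9/10)
  'e': [0/1 + 1/1*9/10, 0/1 + 1/1*1/1) = [9/10, 1/1)
  emit 'a', narrow to [1/5, 2/5)
Step 2: interval [1/5, 2/5), width = 2/5 - 1/5 = 1/5
  'c': [1/5 + 1/5*0/1, 1/5 + 1/5*1/5) = [1/5, 6/25) <- contains code 51/250
  'a': [1/5 + 1/5*1/5, 1/5 + 1/5*2/5) = [6/25, 7/25)
  'f': [1/5 + 1/5*2/5, 1/5 + 1/5*9/10) = [7/25, 19/50)
  'e': [1/5 + 1/5*9/10, 1/5 + 1/5*1/1) = [19/50, 2/5)
  emit 'c', narrow to [1/5, 6/25)
Step 3: interval [1/5, 6/25), width = 6/25 - 1/5 = 1/25
  'c': [1/5 + 1/25*0/1, 1/5 + 1/25*1/5) = [1/5, 26/125) <- contains code 51/250
  'a': [1/5 + 1/25*1/5, 1/5 + 1/25*2/5) = [26/125, 27/125)
  'f': [1/5 + 1/25*2/5, 1/5 + 1/25*9/10) = [27/125, 59/250)
  'e': [1/5 + 1/25*9/10, 1/5 + 1/25*1/1) = [59/250, 6/25)
  emit 'c', narrow to [1/5, 26/125)

Answer: acc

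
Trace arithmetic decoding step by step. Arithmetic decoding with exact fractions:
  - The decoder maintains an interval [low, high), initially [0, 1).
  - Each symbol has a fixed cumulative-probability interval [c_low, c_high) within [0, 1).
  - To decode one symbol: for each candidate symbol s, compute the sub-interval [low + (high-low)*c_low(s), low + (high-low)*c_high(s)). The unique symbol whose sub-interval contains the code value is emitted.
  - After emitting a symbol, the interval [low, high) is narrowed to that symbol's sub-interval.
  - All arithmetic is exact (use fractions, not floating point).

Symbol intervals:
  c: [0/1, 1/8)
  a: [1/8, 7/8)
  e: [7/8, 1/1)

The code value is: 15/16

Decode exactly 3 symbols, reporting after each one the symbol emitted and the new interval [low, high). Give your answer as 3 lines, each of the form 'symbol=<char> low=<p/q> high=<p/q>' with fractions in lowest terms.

Answer: symbol=e low=7/8 high=1/1
symbol=a low=57/64 high=63/64
symbol=a low=231/256 high=249/256

Derivation:
Step 1: interval [0/1, 1/1), width = 1/1 - 0/1 = 1/1
  'c': [0/1 + 1/1*0/1, 0/1 + 1/1*1/8) = [0/1, 1/8)
  'a': [0/1 + 1/1*1/8, 0/1 + 1/1*7/8) = [1/8, 7/8)
  'e': [0/1 + 1/1*7/8, 0/1 + 1/1*1/1) = [7/8, 1/1) <- contains code 15/16
  emit 'e', narrow to [7/8, 1/1)
Step 2: interval [7/8, 1/1), width = 1/1 - 7/8 = 1/8
  'c': [7/8 + 1/8*0/1, 7/8 + 1/8*1/8) = [7/8, 57/64)
  'a': [7/8 + 1/8*1/8, 7/8 + 1/8*7/8) = [57/64, 63/64) <- contains code 15/16
  'e': [7/8 + 1/8*7/8, 7/8 + 1/8*1/1) = [63/64, 1/1)
  emit 'a', narrow to [57/64, 63/64)
Step 3: interval [57/64, 63/64), width = 63/64 - 57/64 = 3/32
  'c': [57/64 + 3/32*0/1, 57/64 + 3/32*1/8) = [57/64, 231/256)
  'a': [57/64 + 3/32*1/8, 57/64 + 3/32*7/8) = [231/256, 249/256) <- contains code 15/16
  'e': [57/64 + 3/32*7/8, 57/64 + 3/32*1/1) = [249/256, 63/64)
  emit 'a', narrow to [231/256, 249/256)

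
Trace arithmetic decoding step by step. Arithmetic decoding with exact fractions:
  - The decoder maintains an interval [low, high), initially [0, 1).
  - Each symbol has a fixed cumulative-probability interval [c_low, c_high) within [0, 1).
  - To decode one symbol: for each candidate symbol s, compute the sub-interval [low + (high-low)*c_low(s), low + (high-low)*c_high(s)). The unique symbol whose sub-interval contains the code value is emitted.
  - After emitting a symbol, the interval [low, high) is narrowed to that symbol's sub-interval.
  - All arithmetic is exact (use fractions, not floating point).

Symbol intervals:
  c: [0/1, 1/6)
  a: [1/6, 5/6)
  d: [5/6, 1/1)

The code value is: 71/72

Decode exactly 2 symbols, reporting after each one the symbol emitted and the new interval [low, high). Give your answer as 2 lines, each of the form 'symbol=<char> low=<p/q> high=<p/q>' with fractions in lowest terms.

Answer: symbol=d low=5/6 high=1/1
symbol=d low=35/36 high=1/1

Derivation:
Step 1: interval [0/1, 1/1), width = 1/1 - 0/1 = 1/1
  'c': [0/1 + 1/1*0/1, 0/1 + 1/1*1/6) = [0/1, 1/6)
  'a': [0/1 + 1/1*1/6, 0/1 + 1/1*5/6) = [1/6, 5/6)
  'd': [0/1 + 1/1*5/6, 0/1 + 1/1*1/1) = [5/6, 1/1) <- contains code 71/72
  emit 'd', narrow to [5/6, 1/1)
Step 2: interval [5/6, 1/1), width = 1/1 - 5/6 = 1/6
  'c': [5/6 + 1/6*0/1, 5/6 + 1/6*1/6) = [5/6, 31/36)
  'a': [5/6 + 1/6*1/6, 5/6 + 1/6*5/6) = [31/36, 35/36)
  'd': [5/6 + 1/6*5/6, 5/6 + 1/6*1/1) = [35/36, 1/1) <- contains code 71/72
  emit 'd', narrow to [35/36, 1/1)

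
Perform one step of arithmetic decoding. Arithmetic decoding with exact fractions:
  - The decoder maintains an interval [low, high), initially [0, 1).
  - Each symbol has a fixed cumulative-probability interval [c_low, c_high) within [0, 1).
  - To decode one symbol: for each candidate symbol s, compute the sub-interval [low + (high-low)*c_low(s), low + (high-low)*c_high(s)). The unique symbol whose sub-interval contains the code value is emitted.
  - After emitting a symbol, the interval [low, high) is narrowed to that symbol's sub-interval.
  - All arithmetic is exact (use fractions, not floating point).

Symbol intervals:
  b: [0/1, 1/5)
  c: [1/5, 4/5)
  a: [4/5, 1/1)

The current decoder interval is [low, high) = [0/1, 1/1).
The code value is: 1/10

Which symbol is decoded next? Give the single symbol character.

Interval width = high − low = 1/1 − 0/1 = 1/1
Scaled code = (code − low) / width = (1/10 − 0/1) / 1/1 = 1/10
  b: [0/1, 1/5) ← scaled code falls here ✓
  c: [1/5, 4/5) 
  a: [4/5, 1/1) 

Answer: b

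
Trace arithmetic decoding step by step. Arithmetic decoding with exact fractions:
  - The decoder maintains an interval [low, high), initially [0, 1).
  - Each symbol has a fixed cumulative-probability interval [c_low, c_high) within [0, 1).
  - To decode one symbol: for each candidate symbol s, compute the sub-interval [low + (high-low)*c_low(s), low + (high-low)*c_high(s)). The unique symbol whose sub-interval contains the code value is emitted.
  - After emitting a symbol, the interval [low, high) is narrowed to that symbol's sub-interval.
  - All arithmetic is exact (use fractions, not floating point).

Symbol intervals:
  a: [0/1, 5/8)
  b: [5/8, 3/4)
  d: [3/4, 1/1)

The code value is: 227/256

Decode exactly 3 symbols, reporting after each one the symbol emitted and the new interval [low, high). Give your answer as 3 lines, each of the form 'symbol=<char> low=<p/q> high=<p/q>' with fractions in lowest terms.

Step 1: interval [0/1, 1/1), width = 1/1 - 0/1 = 1/1
  'a': [0/1 + 1/1*0/1, 0/1 + 1/1*5/8) = [0/1, 5/8)
  'b': [0/1 + 1/1*5/8, 0/1 + 1/1*3/4) = [5/8, 3/4)
  'd': [0/1 + 1/1*3/4, 0/1 + 1/1*1/1) = [3/4, 1/1) <- contains code 227/256
  emit 'd', narrow to [3/4, 1/1)
Step 2: interval [3/4, 1/1), width = 1/1 - 3/4 = 1/4
  'a': [3/4 + 1/4*0/1, 3/4 + 1/4*5/8) = [3/4, 29/32) <- contains code 227/256
  'b': [3/4 + 1/4*5/8, 3/4 + 1/4*3/4) = [29/32, 15/16)
  'd': [3/4 + 1/4*3/4, 3/4 + 1/4*1/1) = [15/16, 1/1)
  emit 'a', narrow to [3/4, 29/32)
Step 3: interval [3/4, 29/32), width = 29/32 - 3/4 = 5/32
  'a': [3/4 + 5/32*0/1, 3/4 + 5/32*5/8) = [3/4, 217/256)
  'b': [3/4 + 5/32*5/8, 3/4 + 5/32*3/4) = [217/256, 111/128)
  'd': [3/4 + 5/32*3/4, 3/4 + 5/32*1/1) = [111/128, 29/32) <- contains code 227/256
  emit 'd', narrow to [111/128, 29/32)

Answer: symbol=d low=3/4 high=1/1
symbol=a low=3/4 high=29/32
symbol=d low=111/128 high=29/32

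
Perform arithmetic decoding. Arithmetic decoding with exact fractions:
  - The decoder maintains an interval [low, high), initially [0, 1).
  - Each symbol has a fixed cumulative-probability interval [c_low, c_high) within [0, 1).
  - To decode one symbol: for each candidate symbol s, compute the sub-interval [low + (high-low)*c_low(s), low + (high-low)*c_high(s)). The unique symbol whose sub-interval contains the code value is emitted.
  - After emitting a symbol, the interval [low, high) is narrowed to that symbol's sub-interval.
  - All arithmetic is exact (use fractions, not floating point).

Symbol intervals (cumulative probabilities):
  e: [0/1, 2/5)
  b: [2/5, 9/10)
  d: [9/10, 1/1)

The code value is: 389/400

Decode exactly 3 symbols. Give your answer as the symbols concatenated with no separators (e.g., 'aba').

Step 1: interval [0/1, 1/1), width = 1/1 - 0/1 = 1/1
  'e': [0/1 + 1/1*0/1, 0/1 + 1/1*2/5) = [0/1, 2/5)
  'b': [0/1 + 1/1*2/5, 0/1 + 1/1*9/10) = [2/5, 9/10)
  'd': [0/1 + 1/1*9/10, 0/1 + 1/1*1/1) = [9/10, 1/1) <- contains code 389/400
  emit 'd', narrow to [9/10, 1/1)
Step 2: interval [9/10, 1/1), width = 1/1 - 9/10 = 1/10
  'e': [9/10 + 1/10*0/1, 9/10 + 1/10*2/5) = [9/10, 47/50)
  'b': [9/10 + 1/10*2/5, 9/10 + 1/10*9/10) = [47/50, 99/100) <- contains code 389/400
  'd': [9/10 + 1/10*9/10, 9/10 + 1/10*1/1) = [99/100, 1/1)
  emit 'b', narrow to [47/50, 99/100)
Step 3: interval [47/50, 99/100), width = 99/100 - 47/50 = 1/20
  'e': [47/50 + 1/20*0/1, 47/50 + 1/20*2/5) = [47/50, 24/25)
  'b': [47/50 + 1/20*2/5, 47/50 + 1/20*9/10) = [24/25, 197/200) <- contains code 389/400
  'd': [47/50 + 1/20*9/10, 47/50 + 1/20*1/1) = [197/200, 99/100)
  emit 'b', narrow to [24/25, 197/200)

Answer: dbb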